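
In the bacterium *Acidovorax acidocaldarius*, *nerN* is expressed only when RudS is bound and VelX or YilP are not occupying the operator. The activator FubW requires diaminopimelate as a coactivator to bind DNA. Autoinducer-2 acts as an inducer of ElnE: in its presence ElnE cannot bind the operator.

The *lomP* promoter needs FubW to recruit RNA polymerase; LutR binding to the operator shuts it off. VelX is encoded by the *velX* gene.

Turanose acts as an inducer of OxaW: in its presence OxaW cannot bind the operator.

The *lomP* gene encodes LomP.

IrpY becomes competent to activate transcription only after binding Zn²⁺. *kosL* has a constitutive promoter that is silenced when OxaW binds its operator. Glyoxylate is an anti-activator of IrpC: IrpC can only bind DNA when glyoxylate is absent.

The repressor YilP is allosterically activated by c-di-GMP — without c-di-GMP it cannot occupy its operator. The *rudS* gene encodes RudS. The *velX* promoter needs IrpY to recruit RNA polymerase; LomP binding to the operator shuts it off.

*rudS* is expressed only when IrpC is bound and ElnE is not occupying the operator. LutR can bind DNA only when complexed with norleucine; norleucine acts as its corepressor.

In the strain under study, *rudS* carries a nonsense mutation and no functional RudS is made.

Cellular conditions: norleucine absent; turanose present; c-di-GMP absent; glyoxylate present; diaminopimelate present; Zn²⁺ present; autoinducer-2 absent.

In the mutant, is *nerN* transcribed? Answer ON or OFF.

Zn²⁺ is present, so IrpY is active.
Diaminopimelate is present, so FubW is active.
Norleucine is absent, so LutR is inactive.
No repressor is bound and FubW is active, so *lomP* is transcribed.
So LomP is produced and active.
With repressor LomP bound, *velX* is not transcribed.
So VelX is not produced.
c-di-GMP is absent, so YilP is inactive.
RudS is non-functional in this strain, so it has no effect.
Required activator RudS is absent, so *nerN* is not transcribed.

OFF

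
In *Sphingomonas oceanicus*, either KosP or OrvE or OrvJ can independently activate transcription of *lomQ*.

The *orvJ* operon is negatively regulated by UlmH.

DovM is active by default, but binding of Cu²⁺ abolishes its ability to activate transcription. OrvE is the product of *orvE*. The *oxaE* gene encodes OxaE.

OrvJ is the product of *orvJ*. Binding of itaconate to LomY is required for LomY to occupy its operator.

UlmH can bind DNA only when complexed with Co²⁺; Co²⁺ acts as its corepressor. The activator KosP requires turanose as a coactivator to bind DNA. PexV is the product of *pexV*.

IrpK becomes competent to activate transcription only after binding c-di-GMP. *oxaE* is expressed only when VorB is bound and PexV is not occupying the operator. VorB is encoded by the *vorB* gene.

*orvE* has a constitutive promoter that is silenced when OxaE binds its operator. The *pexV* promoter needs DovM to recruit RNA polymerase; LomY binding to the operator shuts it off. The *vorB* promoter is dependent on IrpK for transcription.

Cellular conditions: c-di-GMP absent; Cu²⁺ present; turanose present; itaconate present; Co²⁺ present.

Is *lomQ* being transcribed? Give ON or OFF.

ON

Turanose is present, so KosP is active.
c-di-GMP is absent, so IrpK is inactive.
Required activator IrpK is absent, so *vorB* is not transcribed.
So VorB is not produced.
Itaconate is present, so LomY is active.
Cu²⁺ is present, so DovM is inactive.
With repressor LomY bound, *pexV* is not transcribed.
So PexV is not produced.
Required activator VorB is absent, so *oxaE* is not transcribed.
So OxaE is not produced.
With no repressor bound, *orvE* is transcribed.
So OrvE is produced and active.
Co²⁺ is present, so UlmH is active.
With repressor UlmH bound, *orvJ* is not transcribed.
So OrvJ is not produced.
Activator KosP is present, so *lomQ* is transcribed.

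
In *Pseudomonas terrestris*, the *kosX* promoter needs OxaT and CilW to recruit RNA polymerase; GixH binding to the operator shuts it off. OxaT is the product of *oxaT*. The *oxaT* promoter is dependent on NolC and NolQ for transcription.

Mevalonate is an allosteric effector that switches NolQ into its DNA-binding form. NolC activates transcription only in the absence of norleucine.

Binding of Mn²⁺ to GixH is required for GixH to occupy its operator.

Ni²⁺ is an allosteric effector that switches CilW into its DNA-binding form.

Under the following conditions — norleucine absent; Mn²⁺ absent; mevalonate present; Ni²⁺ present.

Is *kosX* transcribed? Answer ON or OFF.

ON

Mn²⁺ is absent, so GixH is inactive.
Norleucine is absent, so NolC is active.
Mevalonate is present, so NolQ is active.
No repressor is bound and NolC and NolQ are active, so *oxaT* is transcribed.
So OxaT is produced and active.
Ni²⁺ is present, so CilW is active.
No repressor is bound and OxaT and CilW are active, so *kosX* is transcribed.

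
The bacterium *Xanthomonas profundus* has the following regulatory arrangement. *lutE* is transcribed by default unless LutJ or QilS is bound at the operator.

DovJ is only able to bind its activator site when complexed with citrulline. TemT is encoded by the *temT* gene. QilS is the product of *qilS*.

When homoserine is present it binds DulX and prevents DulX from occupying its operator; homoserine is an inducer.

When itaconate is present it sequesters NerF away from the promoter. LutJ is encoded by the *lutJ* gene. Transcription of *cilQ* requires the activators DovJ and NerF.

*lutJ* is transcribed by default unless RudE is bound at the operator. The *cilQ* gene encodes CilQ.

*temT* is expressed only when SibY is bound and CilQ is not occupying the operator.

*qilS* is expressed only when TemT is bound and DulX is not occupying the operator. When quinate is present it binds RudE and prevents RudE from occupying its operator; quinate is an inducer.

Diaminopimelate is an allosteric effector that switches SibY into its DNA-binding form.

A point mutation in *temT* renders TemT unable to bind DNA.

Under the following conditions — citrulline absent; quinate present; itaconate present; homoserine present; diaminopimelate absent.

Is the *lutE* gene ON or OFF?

Quinate is present, so RudE is inactive.
With no repressor bound, *lutJ* is transcribed.
So LutJ is produced and active.
Homoserine is present, so DulX is inactive.
TemT is non-functional in this strain, so it has no effect.
Required activator TemT is absent, so *qilS* is not transcribed.
So QilS is not produced.
With repressor LutJ bound, *lutE* is not transcribed.

OFF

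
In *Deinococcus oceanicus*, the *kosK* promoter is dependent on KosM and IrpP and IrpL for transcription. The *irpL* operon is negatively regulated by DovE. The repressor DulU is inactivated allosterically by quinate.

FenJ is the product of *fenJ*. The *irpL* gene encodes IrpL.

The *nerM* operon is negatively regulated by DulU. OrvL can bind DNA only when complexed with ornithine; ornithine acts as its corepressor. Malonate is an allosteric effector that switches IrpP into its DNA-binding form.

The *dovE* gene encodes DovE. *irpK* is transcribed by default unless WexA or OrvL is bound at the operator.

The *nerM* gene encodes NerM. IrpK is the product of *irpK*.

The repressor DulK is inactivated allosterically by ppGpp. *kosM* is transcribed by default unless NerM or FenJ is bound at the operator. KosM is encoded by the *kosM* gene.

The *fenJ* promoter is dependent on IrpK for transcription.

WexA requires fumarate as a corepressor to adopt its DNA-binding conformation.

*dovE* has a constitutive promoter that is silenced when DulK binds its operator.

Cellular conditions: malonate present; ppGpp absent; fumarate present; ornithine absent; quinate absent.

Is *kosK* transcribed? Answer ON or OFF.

ON

Quinate is absent, so DulU is active.
With repressor DulU bound, *nerM* is not transcribed.
So NerM is not produced.
Fumarate is present, so WexA is active.
Ornithine is absent, so OrvL is inactive.
With repressor WexA bound, *irpK* is not transcribed.
So IrpK is not produced.
Required activator IrpK is absent, so *fenJ* is not transcribed.
So FenJ is not produced.
With no repressor bound, *kosM* is transcribed.
So KosM is produced and active.
Malonate is present, so IrpP is active.
ppGpp is absent, so DulK is active.
With repressor DulK bound, *dovE* is not transcribed.
So DovE is not produced.
With no repressor bound, *irpL* is transcribed.
So IrpL is produced and active.
No repressor is bound and KosM and IrpP and IrpL are active, so *kosK* is transcribed.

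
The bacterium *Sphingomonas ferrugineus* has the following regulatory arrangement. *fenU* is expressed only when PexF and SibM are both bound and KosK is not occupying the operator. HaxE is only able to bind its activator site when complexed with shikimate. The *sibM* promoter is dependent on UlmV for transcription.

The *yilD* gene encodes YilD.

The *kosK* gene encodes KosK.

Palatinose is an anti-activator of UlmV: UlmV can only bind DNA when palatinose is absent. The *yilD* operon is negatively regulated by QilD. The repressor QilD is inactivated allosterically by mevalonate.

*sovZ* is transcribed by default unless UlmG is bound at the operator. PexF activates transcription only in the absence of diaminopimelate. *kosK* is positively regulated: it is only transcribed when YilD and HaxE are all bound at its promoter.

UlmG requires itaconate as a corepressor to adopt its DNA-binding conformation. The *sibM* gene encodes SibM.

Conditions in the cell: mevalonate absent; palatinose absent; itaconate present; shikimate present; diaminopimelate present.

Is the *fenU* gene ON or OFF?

Diaminopimelate is present, so PexF is inactive.
Palatinose is absent, so UlmV is active.
No repressor is bound and UlmV is active, so *sibM* is transcribed.
So SibM is produced and active.
Mevalonate is absent, so QilD is active.
With repressor QilD bound, *yilD* is not transcribed.
So YilD is not produced.
Shikimate is present, so HaxE is active.
Required activator YilD is absent, so *kosK* is not transcribed.
So KosK is not produced.
Required activator PexF is absent, so *fenU* is not transcribed.

OFF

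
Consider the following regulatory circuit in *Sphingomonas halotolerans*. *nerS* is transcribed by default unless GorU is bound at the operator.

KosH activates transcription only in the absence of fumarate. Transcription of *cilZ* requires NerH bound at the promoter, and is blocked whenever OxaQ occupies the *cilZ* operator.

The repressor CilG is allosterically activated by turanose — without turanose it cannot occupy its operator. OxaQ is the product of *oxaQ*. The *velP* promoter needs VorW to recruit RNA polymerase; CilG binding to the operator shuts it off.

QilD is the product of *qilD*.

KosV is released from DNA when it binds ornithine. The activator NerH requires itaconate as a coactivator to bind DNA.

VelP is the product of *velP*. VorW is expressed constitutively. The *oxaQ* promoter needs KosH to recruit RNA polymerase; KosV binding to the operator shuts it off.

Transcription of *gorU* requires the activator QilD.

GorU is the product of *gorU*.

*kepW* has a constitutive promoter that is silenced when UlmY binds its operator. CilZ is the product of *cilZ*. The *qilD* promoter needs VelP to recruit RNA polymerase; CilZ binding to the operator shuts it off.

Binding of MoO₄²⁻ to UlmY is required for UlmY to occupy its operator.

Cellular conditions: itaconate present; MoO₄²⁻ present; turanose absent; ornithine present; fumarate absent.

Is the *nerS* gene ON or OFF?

Fumarate is absent, so KosH is active.
Ornithine is present, so KosV is inactive.
No repressor is bound and KosH is active, so *oxaQ* is transcribed.
So OxaQ is produced and active.
Itaconate is present, so NerH is active.
With repressor OxaQ bound, *cilZ* is not transcribed.
So CilZ is not produced.
Turanose is absent, so CilG is inactive.
VorW is produced constitutively and is active.
No repressor is bound and VorW is active, so *velP* is transcribed.
So VelP is produced and active.
No repressor is bound and VelP is active, so *qilD* is transcribed.
So QilD is produced and active.
No repressor is bound and QilD is active, so *gorU* is transcribed.
So GorU is produced and active.
With repressor GorU bound, *nerS* is not transcribed.

OFF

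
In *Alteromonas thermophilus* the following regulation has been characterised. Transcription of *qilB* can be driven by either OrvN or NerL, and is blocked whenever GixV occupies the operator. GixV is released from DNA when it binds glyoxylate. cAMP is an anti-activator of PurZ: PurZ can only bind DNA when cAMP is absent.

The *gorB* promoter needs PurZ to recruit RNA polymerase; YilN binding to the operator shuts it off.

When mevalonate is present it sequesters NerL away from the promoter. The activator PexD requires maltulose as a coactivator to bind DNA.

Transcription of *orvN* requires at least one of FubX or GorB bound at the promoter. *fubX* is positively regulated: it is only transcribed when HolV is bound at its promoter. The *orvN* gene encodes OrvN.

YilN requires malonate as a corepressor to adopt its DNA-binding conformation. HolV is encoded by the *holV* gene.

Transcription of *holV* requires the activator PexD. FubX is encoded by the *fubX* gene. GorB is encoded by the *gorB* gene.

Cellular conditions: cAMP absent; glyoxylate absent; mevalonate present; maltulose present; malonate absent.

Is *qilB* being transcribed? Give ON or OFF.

OFF

Maltulose is present, so PexD is active.
No repressor is bound and PexD is active, so *holV* is transcribed.
So HolV is produced and active.
No repressor is bound and HolV is active, so *fubX* is transcribed.
So FubX is produced and active.
cAMP is absent, so PurZ is active.
Malonate is absent, so YilN is inactive.
No repressor is bound and PurZ is active, so *gorB* is transcribed.
So GorB is produced and active.
Activator FubX is present, so *orvN* is transcribed.
So OrvN is produced and active.
Mevalonate is present, so NerL is inactive.
Glyoxylate is absent, so GixV is active.
With repressor GixV bound, *qilB* is not transcribed.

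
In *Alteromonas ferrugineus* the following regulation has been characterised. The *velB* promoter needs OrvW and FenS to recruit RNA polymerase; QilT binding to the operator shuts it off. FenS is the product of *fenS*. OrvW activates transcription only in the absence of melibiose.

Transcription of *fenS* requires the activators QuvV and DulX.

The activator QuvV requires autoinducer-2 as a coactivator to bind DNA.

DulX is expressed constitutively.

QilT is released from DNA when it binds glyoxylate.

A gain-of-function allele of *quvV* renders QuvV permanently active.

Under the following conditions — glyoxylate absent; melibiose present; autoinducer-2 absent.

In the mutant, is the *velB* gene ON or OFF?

Glyoxylate is absent, so QilT is active.
Melibiose is present, so OrvW is inactive.
QuvV is constitutively active in this strain.
DulX is produced constitutively and is active.
No repressor is bound and QuvV and DulX are active, so *fenS* is transcribed.
So FenS is produced and active.
With repressor QilT bound, *velB* is not transcribed.

OFF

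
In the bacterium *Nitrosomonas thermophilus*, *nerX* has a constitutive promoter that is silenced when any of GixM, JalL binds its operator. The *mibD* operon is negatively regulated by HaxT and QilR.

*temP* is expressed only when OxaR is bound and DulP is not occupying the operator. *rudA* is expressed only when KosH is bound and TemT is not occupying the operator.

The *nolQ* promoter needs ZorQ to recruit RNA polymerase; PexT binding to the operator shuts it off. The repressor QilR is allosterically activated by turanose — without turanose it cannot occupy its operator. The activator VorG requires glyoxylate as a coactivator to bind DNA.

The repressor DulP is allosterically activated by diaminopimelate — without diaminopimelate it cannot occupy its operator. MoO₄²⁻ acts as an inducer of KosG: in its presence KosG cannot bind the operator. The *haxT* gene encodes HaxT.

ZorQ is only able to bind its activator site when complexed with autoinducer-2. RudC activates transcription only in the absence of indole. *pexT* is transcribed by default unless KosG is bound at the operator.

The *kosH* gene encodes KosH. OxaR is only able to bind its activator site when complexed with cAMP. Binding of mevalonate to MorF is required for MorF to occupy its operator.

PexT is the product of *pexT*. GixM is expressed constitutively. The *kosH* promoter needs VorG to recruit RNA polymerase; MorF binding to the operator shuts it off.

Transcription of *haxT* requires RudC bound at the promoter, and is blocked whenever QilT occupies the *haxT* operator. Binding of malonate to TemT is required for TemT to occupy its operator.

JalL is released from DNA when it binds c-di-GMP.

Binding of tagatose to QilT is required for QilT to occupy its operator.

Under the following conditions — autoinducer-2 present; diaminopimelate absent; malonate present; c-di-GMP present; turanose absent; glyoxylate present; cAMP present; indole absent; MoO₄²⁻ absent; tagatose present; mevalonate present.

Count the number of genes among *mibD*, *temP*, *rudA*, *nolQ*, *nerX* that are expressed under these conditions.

Indole is absent, so RudC is active.
Tagatose is present, so QilT is active.
With repressor QilT bound, *haxT* is not transcribed.
So HaxT is not produced.
Turanose is absent, so QilR is inactive.
With no repressor bound, *mibD* is transcribed.
→ *mibD* is ON.
Diaminopimelate is absent, so DulP is inactive.
cAMP is present, so OxaR is active.
No repressor is bound and OxaR is active, so *temP* is transcribed.
→ *temP* is ON.
Malonate is present, so TemT is active.
Glyoxylate is present, so VorG is active.
Mevalonate is present, so MorF is active.
With repressor MorF bound, *kosH* is not transcribed.
So KosH is not produced.
With repressor TemT bound, *rudA* is not transcribed.
→ *rudA* is OFF.
MoO₄²⁻ is absent, so KosG is active.
With repressor KosG bound, *pexT* is not transcribed.
So PexT is not produced.
Autoinducer-2 is present, so ZorQ is active.
No repressor is bound and ZorQ is active, so *nolQ* is transcribed.
→ *nolQ* is ON.
GixM is produced constitutively and is active.
c-di-GMP is present, so JalL is inactive.
With repressor GixM bound, *nerX* is not transcribed.
→ *nerX* is OFF.
3 of the 5 genes are transcribed.

3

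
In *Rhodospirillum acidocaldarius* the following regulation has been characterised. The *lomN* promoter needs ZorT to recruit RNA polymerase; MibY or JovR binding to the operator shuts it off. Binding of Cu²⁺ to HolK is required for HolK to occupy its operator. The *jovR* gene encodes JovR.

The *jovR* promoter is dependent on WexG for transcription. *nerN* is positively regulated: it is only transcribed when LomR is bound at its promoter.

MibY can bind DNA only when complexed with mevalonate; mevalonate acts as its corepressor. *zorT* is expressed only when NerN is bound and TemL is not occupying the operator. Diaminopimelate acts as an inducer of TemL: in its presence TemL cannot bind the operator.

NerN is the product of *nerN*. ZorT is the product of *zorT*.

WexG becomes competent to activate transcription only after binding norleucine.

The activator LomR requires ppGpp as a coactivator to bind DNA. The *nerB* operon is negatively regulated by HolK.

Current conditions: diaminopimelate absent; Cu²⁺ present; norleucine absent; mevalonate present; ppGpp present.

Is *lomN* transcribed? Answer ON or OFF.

Mevalonate is present, so MibY is active.
ppGpp is present, so LomR is active.
No repressor is bound and LomR is active, so *nerN* is transcribed.
So NerN is produced and active.
Diaminopimelate is absent, so TemL is active.
With repressor TemL bound, *zorT* is not transcribed.
So ZorT is not produced.
Norleucine is absent, so WexG is inactive.
Required activator WexG is absent, so *jovR* is not transcribed.
So JovR is not produced.
With repressor MibY bound, *lomN* is not transcribed.

OFF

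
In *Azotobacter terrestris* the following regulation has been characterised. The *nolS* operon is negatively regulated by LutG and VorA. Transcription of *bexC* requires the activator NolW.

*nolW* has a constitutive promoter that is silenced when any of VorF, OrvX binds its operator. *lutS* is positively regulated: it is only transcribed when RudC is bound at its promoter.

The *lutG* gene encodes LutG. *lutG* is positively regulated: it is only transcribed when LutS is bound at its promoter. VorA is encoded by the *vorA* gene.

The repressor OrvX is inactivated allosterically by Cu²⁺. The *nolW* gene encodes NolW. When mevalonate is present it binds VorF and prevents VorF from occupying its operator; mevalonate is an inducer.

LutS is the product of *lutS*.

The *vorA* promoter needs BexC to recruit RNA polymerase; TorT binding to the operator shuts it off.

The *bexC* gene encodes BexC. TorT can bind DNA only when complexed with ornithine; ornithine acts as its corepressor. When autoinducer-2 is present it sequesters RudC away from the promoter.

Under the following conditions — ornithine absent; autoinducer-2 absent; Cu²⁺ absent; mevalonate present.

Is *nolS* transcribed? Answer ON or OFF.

OFF

Autoinducer-2 is absent, so RudC is active.
No repressor is bound and RudC is active, so *lutS* is transcribed.
So LutS is produced and active.
No repressor is bound and LutS is active, so *lutG* is transcribed.
So LutG is produced and active.
Mevalonate is present, so VorF is inactive.
Cu²⁺ is absent, so OrvX is active.
With repressor OrvX bound, *nolW* is not transcribed.
So NolW is not produced.
Required activator NolW is absent, so *bexC* is not transcribed.
So BexC is not produced.
Ornithine is absent, so TorT is inactive.
Required activator BexC is absent, so *vorA* is not transcribed.
So VorA is not produced.
With repressor LutG bound, *nolS* is not transcribed.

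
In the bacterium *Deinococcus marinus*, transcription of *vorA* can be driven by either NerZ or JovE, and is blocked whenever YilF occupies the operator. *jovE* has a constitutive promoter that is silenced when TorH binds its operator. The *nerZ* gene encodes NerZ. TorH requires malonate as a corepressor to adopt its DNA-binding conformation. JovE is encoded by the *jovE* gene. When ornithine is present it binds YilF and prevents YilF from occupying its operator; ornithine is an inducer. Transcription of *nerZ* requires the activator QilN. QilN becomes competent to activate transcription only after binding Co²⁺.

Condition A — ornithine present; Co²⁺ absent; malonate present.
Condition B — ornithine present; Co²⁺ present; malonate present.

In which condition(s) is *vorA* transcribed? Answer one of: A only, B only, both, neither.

B only

Condition A:
Ornithine is present, so YilF is inactive.
Co²⁺ is absent, so QilN is inactive.
Required activator QilN is absent, so *nerZ* is not transcribed.
So NerZ is not produced.
Malonate is present, so TorH is active.
With repressor TorH bound, *jovE* is not transcribed.
So JovE is not produced.
No activator is available at the *vorA* promoter, so *vorA* is not transcribed.
→ *vorA* is OFF in A.
Condition B:
Ornithine is present, so YilF is inactive.
Co²⁺ is present, so QilN is active.
No repressor is bound and QilN is active, so *nerZ* is transcribed.
So NerZ is produced and active.
Malonate is present, so TorH is active.
With repressor TorH bound, *jovE* is not transcribed.
So JovE is not produced.
Activator NerZ is present, so *vorA* is transcribed.
→ *vorA* is ON in B.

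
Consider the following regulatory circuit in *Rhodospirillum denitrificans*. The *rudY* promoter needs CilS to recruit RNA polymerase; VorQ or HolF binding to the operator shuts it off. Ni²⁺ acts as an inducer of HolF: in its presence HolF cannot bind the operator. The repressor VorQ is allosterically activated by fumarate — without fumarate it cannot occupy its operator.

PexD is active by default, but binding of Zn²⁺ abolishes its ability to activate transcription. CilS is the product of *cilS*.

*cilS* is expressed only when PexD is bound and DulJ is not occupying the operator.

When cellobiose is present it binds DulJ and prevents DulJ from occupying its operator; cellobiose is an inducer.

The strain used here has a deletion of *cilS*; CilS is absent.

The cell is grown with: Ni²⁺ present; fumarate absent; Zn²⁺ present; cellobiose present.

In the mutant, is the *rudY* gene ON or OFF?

OFF

Fumarate is absent, so VorQ is inactive.
Ni²⁺ is present, so HolF is inactive.
CilS is non-functional in this strain, so it has no effect.
Required activator CilS is absent, so *rudY* is not transcribed.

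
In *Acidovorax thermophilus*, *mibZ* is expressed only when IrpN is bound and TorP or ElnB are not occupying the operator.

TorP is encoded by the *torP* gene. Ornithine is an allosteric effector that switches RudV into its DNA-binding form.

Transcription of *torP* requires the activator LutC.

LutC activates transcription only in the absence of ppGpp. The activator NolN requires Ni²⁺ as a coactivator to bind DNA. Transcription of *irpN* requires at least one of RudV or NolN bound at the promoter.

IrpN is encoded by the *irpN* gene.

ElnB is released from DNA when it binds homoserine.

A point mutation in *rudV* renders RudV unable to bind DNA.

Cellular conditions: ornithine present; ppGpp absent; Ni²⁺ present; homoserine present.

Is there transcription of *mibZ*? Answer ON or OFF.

RudV is non-functional in this strain, so it has no effect.
Ni²⁺ is present, so NolN is active.
Activator NolN is present, so *irpN* is transcribed.
So IrpN is produced and active.
ppGpp is absent, so LutC is active.
No repressor is bound and LutC is active, so *torP* is transcribed.
So TorP is produced and active.
Homoserine is present, so ElnB is inactive.
With repressor TorP bound, *mibZ* is not transcribed.

OFF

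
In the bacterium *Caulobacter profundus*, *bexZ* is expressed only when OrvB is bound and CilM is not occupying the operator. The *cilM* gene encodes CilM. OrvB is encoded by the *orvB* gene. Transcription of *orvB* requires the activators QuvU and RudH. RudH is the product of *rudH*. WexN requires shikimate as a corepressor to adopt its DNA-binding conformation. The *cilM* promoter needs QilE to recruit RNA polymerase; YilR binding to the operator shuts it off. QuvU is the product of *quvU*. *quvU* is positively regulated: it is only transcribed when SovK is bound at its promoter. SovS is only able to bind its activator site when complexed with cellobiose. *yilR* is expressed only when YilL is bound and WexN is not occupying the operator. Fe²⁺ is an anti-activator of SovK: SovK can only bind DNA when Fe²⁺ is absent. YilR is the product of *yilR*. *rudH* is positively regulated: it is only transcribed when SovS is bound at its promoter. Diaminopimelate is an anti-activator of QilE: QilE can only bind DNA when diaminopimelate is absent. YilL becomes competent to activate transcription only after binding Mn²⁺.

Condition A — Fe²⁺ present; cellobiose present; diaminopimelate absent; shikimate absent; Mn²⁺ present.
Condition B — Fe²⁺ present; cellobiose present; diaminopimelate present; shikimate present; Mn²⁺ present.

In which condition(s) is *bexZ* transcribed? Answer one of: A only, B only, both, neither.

neither

Condition A:
Fe²⁺ is present, so SovK is inactive.
Required activator SovK is absent, so *quvU* is not transcribed.
So QuvU is not produced.
Cellobiose is present, so SovS is active.
No repressor is bound and SovS is active, so *rudH* is transcribed.
So RudH is produced and active.
Required activator QuvU is absent, so *orvB* is not transcribed.
So OrvB is not produced.
Diaminopimelate is absent, so QilE is active.
Shikimate is absent, so WexN is inactive.
Mn²⁺ is present, so YilL is active.
No repressor is bound and YilL is active, so *yilR* is transcribed.
So YilR is produced and active.
With repressor YilR bound, *cilM* is not transcribed.
So CilM is not produced.
Required activator OrvB is absent, so *bexZ* is not transcribed.
→ *bexZ* is OFF in A.
Condition B:
Fe²⁺ is present, so SovK is inactive.
Required activator SovK is absent, so *quvU* is not transcribed.
So QuvU is not produced.
Cellobiose is present, so SovS is active.
No repressor is bound and SovS is active, so *rudH* is transcribed.
So RudH is produced and active.
Required activator QuvU is absent, so *orvB* is not transcribed.
So OrvB is not produced.
Diaminopimelate is present, so QilE is inactive.
Shikimate is present, so WexN is active.
Mn²⁺ is present, so YilL is active.
With repressor WexN bound, *yilR* is not transcribed.
So YilR is not produced.
Required activator QilE is absent, so *cilM* is not transcribed.
So CilM is not produced.
Required activator OrvB is absent, so *bexZ* is not transcribed.
→ *bexZ* is OFF in B.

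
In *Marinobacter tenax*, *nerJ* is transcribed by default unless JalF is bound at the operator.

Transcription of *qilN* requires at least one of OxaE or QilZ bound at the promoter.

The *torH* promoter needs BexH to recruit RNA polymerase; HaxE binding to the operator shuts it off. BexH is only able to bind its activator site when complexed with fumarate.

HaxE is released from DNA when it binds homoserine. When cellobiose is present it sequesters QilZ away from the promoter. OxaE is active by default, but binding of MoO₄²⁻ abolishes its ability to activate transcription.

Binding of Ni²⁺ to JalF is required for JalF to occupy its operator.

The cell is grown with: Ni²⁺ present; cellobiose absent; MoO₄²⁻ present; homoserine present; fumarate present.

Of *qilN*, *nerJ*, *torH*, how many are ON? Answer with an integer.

2

MoO₄²⁻ is present, so OxaE is inactive.
Cellobiose is absent, so QilZ is active.
Activator QilZ is present, so *qilN* is transcribed.
→ *qilN* is ON.
Ni²⁺ is present, so JalF is active.
With repressor JalF bound, *nerJ* is not transcribed.
→ *nerJ* is OFF.
Homoserine is present, so HaxE is inactive.
Fumarate is present, so BexH is active.
No repressor is bound and BexH is active, so *torH* is transcribed.
→ *torH* is ON.
2 of the 3 genes are transcribed.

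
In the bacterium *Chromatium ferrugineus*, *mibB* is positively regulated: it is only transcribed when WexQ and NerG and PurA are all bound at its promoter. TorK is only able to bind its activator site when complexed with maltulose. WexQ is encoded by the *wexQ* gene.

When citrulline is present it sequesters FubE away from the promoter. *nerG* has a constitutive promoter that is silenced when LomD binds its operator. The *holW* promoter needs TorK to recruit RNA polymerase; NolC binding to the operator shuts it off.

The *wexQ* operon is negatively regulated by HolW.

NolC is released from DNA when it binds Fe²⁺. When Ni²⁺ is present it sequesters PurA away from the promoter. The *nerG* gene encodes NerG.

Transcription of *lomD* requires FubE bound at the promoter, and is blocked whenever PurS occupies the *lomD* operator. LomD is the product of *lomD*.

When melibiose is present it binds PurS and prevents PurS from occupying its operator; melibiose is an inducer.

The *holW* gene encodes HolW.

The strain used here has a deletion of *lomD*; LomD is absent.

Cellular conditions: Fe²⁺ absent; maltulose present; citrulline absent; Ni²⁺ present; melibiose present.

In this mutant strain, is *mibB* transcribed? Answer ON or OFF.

Fe²⁺ is absent, so NolC is active.
Maltulose is present, so TorK is active.
With repressor NolC bound, *holW* is not transcribed.
So HolW is not produced.
With no repressor bound, *wexQ* is transcribed.
So WexQ is produced and active.
LomD is non-functional in this strain, so it has no effect.
With no repressor bound, *nerG* is transcribed.
So NerG is produced and active.
Ni²⁺ is present, so PurA is inactive.
Required activator PurA is absent, so *mibB* is not transcribed.

OFF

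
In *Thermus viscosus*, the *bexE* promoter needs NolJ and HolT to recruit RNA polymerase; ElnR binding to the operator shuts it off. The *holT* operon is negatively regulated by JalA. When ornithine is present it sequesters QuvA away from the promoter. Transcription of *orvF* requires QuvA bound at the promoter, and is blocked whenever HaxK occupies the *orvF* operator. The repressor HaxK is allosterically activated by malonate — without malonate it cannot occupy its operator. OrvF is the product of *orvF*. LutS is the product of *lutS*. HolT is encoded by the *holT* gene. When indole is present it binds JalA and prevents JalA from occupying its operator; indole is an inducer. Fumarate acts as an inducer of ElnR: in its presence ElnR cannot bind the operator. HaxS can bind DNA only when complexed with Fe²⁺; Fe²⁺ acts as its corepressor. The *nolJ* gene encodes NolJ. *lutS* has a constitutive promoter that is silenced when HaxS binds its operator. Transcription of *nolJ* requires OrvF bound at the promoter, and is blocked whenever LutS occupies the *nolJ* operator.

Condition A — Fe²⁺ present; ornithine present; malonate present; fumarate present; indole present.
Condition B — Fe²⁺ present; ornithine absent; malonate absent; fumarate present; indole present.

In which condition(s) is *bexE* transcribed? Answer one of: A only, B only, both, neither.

Condition A:
Fe²⁺ is present, so HaxS is active.
With repressor HaxS bound, *lutS* is not transcribed.
So LutS is not produced.
Ornithine is present, so QuvA is inactive.
Malonate is present, so HaxK is active.
With repressor HaxK bound, *orvF* is not transcribed.
So OrvF is not produced.
Required activator OrvF is absent, so *nolJ* is not transcribed.
So NolJ is not produced.
Fumarate is present, so ElnR is inactive.
Indole is present, so JalA is inactive.
With no repressor bound, *holT* is transcribed.
So HolT is produced and active.
Required activator NolJ is absent, so *bexE* is not transcribed.
→ *bexE* is OFF in A.
Condition B:
Fe²⁺ is present, so HaxS is active.
With repressor HaxS bound, *lutS* is not transcribed.
So LutS is not produced.
Ornithine is absent, so QuvA is active.
Malonate is absent, so HaxK is inactive.
No repressor is bound and QuvA is active, so *orvF* is transcribed.
So OrvF is produced and active.
No repressor is bound and OrvF is active, so *nolJ* is transcribed.
So NolJ is produced and active.
Fumarate is present, so ElnR is inactive.
Indole is present, so JalA is inactive.
With no repressor bound, *holT* is transcribed.
So HolT is produced and active.
No repressor is bound and NolJ and HolT are active, so *bexE* is transcribed.
→ *bexE* is ON in B.

B only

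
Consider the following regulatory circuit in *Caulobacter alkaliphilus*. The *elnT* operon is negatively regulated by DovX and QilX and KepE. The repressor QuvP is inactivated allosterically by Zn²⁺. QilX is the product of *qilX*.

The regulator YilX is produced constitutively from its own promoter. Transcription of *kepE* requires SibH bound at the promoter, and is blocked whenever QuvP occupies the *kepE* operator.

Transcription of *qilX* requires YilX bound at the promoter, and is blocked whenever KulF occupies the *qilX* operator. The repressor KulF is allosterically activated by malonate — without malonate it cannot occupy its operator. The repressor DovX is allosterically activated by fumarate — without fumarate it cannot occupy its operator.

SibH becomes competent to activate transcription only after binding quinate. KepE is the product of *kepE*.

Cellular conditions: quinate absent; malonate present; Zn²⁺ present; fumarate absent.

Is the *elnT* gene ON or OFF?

Fumarate is absent, so DovX is inactive.
YilX is produced constitutively and is active.
Malonate is present, so KulF is active.
With repressor KulF bound, *qilX* is not transcribed.
So QilX is not produced.
Quinate is absent, so SibH is inactive.
Zn²⁺ is present, so QuvP is inactive.
Required activator SibH is absent, so *kepE* is not transcribed.
So KepE is not produced.
With no repressor bound, *elnT* is transcribed.

ON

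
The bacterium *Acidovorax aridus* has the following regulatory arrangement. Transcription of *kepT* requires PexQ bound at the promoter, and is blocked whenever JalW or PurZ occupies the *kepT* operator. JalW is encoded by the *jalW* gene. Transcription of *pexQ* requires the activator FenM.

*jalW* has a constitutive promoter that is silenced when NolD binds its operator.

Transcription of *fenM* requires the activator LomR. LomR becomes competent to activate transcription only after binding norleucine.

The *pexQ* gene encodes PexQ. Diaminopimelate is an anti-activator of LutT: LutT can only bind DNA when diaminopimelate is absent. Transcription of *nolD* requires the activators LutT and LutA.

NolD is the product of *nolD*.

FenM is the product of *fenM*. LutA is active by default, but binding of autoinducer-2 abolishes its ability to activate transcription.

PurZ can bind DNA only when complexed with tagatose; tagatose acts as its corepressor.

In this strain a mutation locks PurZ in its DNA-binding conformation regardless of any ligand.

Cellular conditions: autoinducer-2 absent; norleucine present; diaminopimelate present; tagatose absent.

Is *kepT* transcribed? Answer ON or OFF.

OFF

Norleucine is present, so LomR is active.
No repressor is bound and LomR is active, so *fenM* is transcribed.
So FenM is produced and active.
No repressor is bound and FenM is active, so *pexQ* is transcribed.
So PexQ is produced and active.
Diaminopimelate is present, so LutT is inactive.
Autoinducer-2 is absent, so LutA is active.
Required activator LutT is absent, so *nolD* is not transcribed.
So NolD is not produced.
With no repressor bound, *jalW* is transcribed.
So JalW is produced and active.
PurZ is constitutively active in this strain.
With repressor JalW bound, *kepT* is not transcribed.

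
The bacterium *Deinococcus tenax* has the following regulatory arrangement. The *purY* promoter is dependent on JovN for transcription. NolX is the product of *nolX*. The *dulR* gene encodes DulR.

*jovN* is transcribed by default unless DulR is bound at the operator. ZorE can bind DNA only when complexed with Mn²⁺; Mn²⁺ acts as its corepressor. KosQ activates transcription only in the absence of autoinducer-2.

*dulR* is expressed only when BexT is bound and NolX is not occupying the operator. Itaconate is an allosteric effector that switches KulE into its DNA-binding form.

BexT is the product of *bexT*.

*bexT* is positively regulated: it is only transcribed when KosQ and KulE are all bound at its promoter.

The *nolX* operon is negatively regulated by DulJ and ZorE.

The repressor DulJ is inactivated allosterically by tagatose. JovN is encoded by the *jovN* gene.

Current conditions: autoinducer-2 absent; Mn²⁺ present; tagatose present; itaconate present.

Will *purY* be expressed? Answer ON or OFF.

Autoinducer-2 is absent, so KosQ is active.
Itaconate is present, so KulE is active.
No repressor is bound and KosQ and KulE are active, so *bexT* is transcribed.
So BexT is produced and active.
Tagatose is present, so DulJ is inactive.
Mn²⁺ is present, so ZorE is active.
With repressor ZorE bound, *nolX* is not transcribed.
So NolX is not produced.
No repressor is bound and BexT is active, so *dulR* is transcribed.
So DulR is produced and active.
With repressor DulR bound, *jovN* is not transcribed.
So JovN is not produced.
Required activator JovN is absent, so *purY* is not transcribed.

OFF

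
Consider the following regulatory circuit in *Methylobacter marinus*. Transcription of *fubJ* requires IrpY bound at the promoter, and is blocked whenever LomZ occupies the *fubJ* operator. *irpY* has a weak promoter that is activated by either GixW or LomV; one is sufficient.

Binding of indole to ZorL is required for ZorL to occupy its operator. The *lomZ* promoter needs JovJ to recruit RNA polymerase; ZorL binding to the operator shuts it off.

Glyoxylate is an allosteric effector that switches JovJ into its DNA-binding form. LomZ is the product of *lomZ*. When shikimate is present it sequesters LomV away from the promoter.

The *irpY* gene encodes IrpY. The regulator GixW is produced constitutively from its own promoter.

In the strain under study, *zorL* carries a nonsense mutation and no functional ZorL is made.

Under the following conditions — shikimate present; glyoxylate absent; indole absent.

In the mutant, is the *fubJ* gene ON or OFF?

GixW is produced constitutively and is active.
Shikimate is present, so LomV is inactive.
Activator GixW is present, so *irpY* is transcribed.
So IrpY is produced and active.
Glyoxylate is absent, so JovJ is inactive.
ZorL is non-functional in this strain, so it has no effect.
Required activator JovJ is absent, so *lomZ* is not transcribed.
So LomZ is not produced.
No repressor is bound and IrpY is active, so *fubJ* is transcribed.

ON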